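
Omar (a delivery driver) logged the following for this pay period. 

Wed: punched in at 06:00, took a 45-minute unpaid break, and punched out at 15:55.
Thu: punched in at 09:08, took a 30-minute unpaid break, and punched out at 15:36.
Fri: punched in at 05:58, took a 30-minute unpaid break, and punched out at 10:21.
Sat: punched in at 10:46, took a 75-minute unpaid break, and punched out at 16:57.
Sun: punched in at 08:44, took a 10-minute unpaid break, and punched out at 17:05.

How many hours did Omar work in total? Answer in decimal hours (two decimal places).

32.13 hours

Wed: 06:00–15:55 = 9 h 55 min; less 45 min break → 9 h 10 min
Thu: 09:08–15:36 = 6 h 28 min; less 30 min break → 5 h 58 min
Fri: 05:58–10:21 = 4 h 23 min; less 30 min break → 3 h 53 min
Sat: 10:46–16:57 = 6 h 11 min; less 75 min break → 4 h 56 min
Sun: 08:44–17:05 = 8 h 21 min; less 10 min break → 8 h 11 min
Total: 9 h 10 min + 5 h 58 min + 3 h 53 min + 4 h 56 min + 8 h 11 min = 32 h 8 min.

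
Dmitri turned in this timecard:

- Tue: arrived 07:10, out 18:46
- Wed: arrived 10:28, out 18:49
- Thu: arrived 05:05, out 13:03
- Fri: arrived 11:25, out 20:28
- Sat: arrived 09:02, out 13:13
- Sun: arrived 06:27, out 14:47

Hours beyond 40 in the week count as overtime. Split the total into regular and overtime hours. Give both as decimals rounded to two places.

Tue: 07:10–18:46 = 11 h 36 min
Wed: 10:28–18:49 = 8 h 21 min
Thu: 05:05–13:03 = 7 h 58 min
Fri: 11:25–20:28 = 9 h 3 min
Sat: 09:02–13:13 = 4 h 11 min
Sun: 06:27–14:47 = 8 h 20 min
Total worked: 49 h 29 min = 49.48 h.
Threshold 40 h → overtime 9 h 29 min, regular 40 h 0 min.

Regular 40.00 hours, overtime 9.48 hours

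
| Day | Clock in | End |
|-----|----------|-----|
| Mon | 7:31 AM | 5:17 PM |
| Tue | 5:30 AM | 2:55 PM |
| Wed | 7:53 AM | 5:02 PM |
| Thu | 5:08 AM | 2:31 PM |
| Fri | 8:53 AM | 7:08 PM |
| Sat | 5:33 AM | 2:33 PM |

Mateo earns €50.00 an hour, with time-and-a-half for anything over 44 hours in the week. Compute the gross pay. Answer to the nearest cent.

€3172.50

Mon: 7:31 AM–5:17 PM = 9 h 46 min
Tue: 5:30 AM–2:55 PM = 9 h 25 min
Wed: 7:53 AM–5:02 PM = 9 h 9 min
Thu: 5:08 AM–2:31 PM = 9 h 23 min
Fri: 8:53 AM–7:08 PM = 10 h 15 min
Sat: 5:33 AM–2:33 PM = 9 h 0 min
Total worked: 56 h 58 min = 3418 min.
Regular 44 h 0 min = 2640 min at €50.00/h; overtime 12 h 58 min = 778 min at €75.00/h.
Pay = (2640 × €50.00 + 778 × €75.00) ÷ 60 = €3172.50.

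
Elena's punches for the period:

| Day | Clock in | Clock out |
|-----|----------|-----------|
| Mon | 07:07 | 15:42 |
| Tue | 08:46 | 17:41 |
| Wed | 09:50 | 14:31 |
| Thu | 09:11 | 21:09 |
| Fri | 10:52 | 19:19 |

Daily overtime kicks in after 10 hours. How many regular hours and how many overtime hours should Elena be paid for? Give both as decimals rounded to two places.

Regular 40.63 hours, overtime 1.97 hours

Mon: 07:07–15:42 = 8 h 35 min
Tue: 08:46–17:41 = 8 h 55 min
Wed: 09:50–14:31 = 4 h 41 min
Thu: 09:11–21:09 = 11 h 58 min
Fri: 10:52–19:19 = 8 h 27 min
Mon reg 8 h 35 min / OT 0 h 0 min; Tue reg 8 h 55 min / OT 0 h 0 min; Wed reg 4 h 41 min / OT 0 h 0 min; Thu reg 10 h 0 min / OT 1 h 58 min; Fri reg 8 h 27 min / OT 0 h 0 min.
Totals: regular 40 h 38 min, overtime 1 h 58 min.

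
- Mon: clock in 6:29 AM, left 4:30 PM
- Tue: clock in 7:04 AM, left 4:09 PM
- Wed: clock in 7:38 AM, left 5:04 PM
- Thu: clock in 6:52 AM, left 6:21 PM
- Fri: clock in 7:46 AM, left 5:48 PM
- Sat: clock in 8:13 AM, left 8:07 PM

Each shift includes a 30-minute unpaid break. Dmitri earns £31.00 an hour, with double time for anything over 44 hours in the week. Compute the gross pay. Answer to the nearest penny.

Mon: 6:29 AM–4:30 PM = 10 h 1 min; less 30 min break → 9 h 31 min
Tue: 7:04 AM–4:09 PM = 9 h 5 min; less 30 min break → 8 h 35 min
Wed: 7:38 AM–5:04 PM = 9 h 26 min; less 30 min break → 8 h 56 min
Thu: 6:52 AM–6:21 PM = 11 h 29 min; less 30 min break → 10 h 59 min
Fri: 7:46 AM–5:48 PM = 10 h 2 min; less 30 min break → 9 h 32 min
Sat: 8:13 AM–8:07 PM = 11 h 54 min; less 30 min break → 11 h 24 min
Total worked: 58 h 57 min = 3537 min.
Regular 44 h 0 min = 2640 min at £31.00/h; overtime 14 h 57 min = 897 min at £62.00/h.
Pay = (2640 × £31.00 + 897 × £62.00) ÷ 60 = £2290.90.

£2290.90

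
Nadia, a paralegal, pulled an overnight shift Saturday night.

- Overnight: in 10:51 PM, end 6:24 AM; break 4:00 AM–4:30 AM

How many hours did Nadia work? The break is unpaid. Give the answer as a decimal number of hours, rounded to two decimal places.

Overnight: 10:51 PM → midnight = 1 h 9 min; midnight → 6:24 AM = 6 h 24 min; span 7 h 33 min; less 30 min break → 7 h 3 min

7.05 hours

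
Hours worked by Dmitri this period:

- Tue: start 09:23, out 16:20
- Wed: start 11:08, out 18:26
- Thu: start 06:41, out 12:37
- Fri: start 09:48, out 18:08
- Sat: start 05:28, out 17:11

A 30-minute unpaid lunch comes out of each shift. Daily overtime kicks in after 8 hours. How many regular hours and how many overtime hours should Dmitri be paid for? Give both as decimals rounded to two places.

Tue: 09:23–16:20 = 6 h 57 min; less 30 min break → 6 h 27 min
Wed: 11:08–18:26 = 7 h 18 min; less 30 min break → 6 h 48 min
Thu: 06:41–12:37 = 5 h 56 min; less 30 min break → 5 h 26 min
Fri: 09:48–18:08 = 8 h 20 min; less 30 min break → 7 h 50 min
Sat: 05:28–17:11 = 11 h 43 min; less 30 min break → 11 h 13 min
Tue reg 6 h 27 min / OT 0 h 0 min; Wed reg 6 h 48 min / OT 0 h 0 min; Thu reg 5 h 26 min / OT 0 h 0 min; Fri reg 7 h 50 min / OT 0 h 0 min; Sat reg 8 h 0 min / OT 3 h 13 min.
Totals: regular 34 h 31 min, overtime 3 h 13 min.

Regular 34.52 hours, overtime 3.22 hours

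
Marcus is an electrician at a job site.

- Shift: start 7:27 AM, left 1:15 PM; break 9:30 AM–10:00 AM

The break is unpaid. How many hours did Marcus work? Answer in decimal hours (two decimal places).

Shift: 7:27 AM–1:15 PM = 5 h 48 min; less 30 min break → 5 h 18 min

5.30 hours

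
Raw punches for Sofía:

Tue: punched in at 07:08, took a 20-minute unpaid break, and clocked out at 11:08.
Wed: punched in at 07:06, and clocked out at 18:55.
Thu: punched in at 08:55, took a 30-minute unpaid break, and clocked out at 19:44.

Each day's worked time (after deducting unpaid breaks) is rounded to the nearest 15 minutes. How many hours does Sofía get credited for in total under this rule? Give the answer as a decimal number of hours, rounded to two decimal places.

Tue: 07:08–11:08 = 4 h 0 min − 20 min = 3 h 40 min → rounds to 3 h 45 min
Wed: 07:06–18:55 = 11 h 49 min → rounds to 11 h 45 min
Thu: 08:55–19:44 = 10 h 49 min − 30 min = 10 h 19 min → rounds to 10 h 15 min
Total credited: 25 h 45 min.

25.75 hours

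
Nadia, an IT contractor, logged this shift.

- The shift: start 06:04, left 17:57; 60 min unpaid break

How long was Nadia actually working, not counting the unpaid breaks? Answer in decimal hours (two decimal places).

The shift: 06:04–17:57 = 11 h 53 min; less 60 min break → 10 h 53 min

10.88 hours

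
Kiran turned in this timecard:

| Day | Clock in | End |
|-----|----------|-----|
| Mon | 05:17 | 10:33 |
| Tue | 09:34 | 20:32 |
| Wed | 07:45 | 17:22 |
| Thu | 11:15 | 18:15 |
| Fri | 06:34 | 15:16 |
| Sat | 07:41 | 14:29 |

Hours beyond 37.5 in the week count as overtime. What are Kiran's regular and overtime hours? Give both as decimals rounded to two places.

Regular 37.50 hours, overtime 10.85 hours

Mon: 05:17–10:33 = 5 h 16 min
Tue: 09:34–20:32 = 10 h 58 min
Wed: 07:45–17:22 = 9 h 37 min
Thu: 11:15–18:15 = 7 h 0 min
Fri: 06:34–15:16 = 8 h 42 min
Sat: 07:41–14:29 = 6 h 48 min
Total worked: 48 h 21 min = 48.35 h.
Threshold 37.5 h → overtime 10 h 51 min, regular 37 h 30 min.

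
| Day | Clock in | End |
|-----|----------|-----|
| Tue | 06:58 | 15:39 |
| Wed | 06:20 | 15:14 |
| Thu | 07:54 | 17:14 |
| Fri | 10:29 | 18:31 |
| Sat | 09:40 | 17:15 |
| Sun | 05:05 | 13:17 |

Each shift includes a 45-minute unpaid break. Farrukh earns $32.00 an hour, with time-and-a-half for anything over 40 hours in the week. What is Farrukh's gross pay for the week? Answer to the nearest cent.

Tue: 06:58–15:39 = 8 h 41 min; less 45 min break → 7 h 56 min
Wed: 06:20–15:14 = 8 h 54 min; less 45 min break → 8 h 9 min
Thu: 07:54–17:14 = 9 h 20 min; less 45 min break → 8 h 35 min
Fri: 10:29–18:31 = 8 h 2 min; less 45 min break → 7 h 17 min
Sat: 09:40–17:15 = 7 h 35 min; less 45 min break → 6 h 50 min
Sun: 05:05–13:17 = 8 h 12 min; less 45 min break → 7 h 27 min
Total worked: 46 h 14 min = 2774 min.
Regular 40 h 0 min = 2400 min at $32.00/h; overtime 6 h 14 min = 374 min at $48.00/h.
Pay = (2400 × $32.00 + 374 × $48.00) ÷ 60 = $1579.20.

$1579.20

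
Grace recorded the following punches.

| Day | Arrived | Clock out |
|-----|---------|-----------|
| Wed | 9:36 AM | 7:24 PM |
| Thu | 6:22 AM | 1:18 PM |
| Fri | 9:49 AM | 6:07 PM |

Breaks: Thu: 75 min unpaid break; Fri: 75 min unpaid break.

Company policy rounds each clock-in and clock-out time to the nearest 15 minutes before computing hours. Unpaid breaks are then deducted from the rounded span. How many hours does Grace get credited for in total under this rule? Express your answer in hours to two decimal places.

Wed: in 9:36 AM→9:30 AM, out 7:24 PM→7:30 PM; 10 h 0 min
Thu: in 6:22 AM→6:15 AM, out 1:18 PM→1:15 PM; 7 h 0 min − 75 min = 5 h 45 min
Fri: in 9:49 AM→9:45 AM, out 6:07 PM→6:00 PM; 8 h 15 min − 75 min = 7 h 0 min
Total credited: 22 h 45 min.

22.75 hours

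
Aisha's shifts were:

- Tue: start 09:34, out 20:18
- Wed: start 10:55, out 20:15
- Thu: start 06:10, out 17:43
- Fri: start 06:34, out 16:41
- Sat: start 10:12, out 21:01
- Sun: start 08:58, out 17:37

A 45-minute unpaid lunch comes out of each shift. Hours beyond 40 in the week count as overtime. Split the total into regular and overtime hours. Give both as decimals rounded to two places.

Tue: 09:34–20:18 = 10 h 44 min; less 45 min break → 9 h 59 min
Wed: 10:55–20:15 = 9 h 20 min; less 45 min break → 8 h 35 min
Thu: 06:10–17:43 = 11 h 33 min; less 45 min break → 10 h 48 min
Fri: 06:34–16:41 = 10 h 7 min; less 45 min break → 9 h 22 min
Sat: 10:12–21:01 = 10 h 49 min; less 45 min break → 10 h 4 min
Sun: 08:58–17:37 = 8 h 39 min; less 45 min break → 7 h 54 min
Total worked: 56 h 42 min = 56.70 h.
Threshold 40 h → overtime 16 h 42 min, regular 40 h 0 min.

Regular 40.00 hours, overtime 16.70 hours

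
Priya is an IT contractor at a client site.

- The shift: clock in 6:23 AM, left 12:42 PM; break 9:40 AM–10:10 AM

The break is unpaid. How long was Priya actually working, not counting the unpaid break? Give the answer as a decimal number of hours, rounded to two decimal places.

The shift: 6:23 AM–12:42 PM = 6 h 19 min; less 30 min break → 5 h 49 min

5.82 hours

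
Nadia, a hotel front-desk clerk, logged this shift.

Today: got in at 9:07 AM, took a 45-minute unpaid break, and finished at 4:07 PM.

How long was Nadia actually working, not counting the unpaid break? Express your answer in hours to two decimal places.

6.25 hours

Today: 9:07 AM–4:07 PM = 7 h 0 min; less 45 min break → 6 h 15 min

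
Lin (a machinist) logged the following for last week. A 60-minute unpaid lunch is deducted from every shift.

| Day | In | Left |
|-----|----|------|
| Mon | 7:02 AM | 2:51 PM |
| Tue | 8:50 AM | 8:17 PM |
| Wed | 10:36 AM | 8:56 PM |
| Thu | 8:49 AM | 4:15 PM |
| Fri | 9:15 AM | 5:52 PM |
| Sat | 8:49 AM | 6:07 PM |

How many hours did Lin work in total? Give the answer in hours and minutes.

48 h 57 min

Mon: 7:02 AM–2:51 PM = 7 h 49 min; less 60 min break → 6 h 49 min
Tue: 8:50 AM–8:17 PM = 11 h 27 min; less 60 min break → 10 h 27 min
Wed: 10:36 AM–8:56 PM = 10 h 20 min; less 60 min break → 9 h 20 min
Thu: 8:49 AM–4:15 PM = 7 h 26 min; less 60 min break → 6 h 26 min
Fri: 9:15 AM–5:52 PM = 8 h 37 min; less 60 min break → 7 h 37 min
Sat: 8:49 AM–6:07 PM = 9 h 18 min; less 60 min break → 8 h 18 min
Total: 6 h 49 min + 10 h 27 min + 9 h 20 min + 6 h 26 min + 7 h 37 min + 8 h 18 min = 48 h 57 min.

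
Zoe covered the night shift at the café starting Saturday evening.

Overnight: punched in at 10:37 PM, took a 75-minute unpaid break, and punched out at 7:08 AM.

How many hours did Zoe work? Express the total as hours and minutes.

7 h 16 min

Overnight: 10:37 PM → midnight = 1 h 23 min; midnight → 7:08 AM = 7 h 8 min; span 8 h 31 min; less 75 min break → 7 h 16 min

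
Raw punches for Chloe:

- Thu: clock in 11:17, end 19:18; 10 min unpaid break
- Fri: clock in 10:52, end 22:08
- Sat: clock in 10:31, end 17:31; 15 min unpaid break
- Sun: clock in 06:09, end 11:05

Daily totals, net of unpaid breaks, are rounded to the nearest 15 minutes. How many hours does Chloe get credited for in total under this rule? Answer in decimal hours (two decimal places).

Thu: 11:17–19:18 = 8 h 1 min − 10 min = 7 h 51 min → rounds to 7 h 45 min
Fri: 10:52–22:08 = 11 h 16 min → rounds to 11 h 15 min
Sat: 10:31–17:31 = 7 h 0 min − 15 min = 6 h 45 min → rounds to 6 h 45 min
Sun: 06:09–11:05 = 4 h 56 min → rounds to 5 h 0 min
Total credited: 30 h 45 min.

30.75 hours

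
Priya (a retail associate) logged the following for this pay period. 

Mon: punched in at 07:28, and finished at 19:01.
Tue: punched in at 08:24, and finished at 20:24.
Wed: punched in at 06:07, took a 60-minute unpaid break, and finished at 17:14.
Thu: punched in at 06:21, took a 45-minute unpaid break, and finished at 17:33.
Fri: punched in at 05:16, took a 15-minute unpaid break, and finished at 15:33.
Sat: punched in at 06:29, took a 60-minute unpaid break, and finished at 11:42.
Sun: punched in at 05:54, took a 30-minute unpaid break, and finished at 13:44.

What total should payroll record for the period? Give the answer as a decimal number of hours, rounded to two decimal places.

Mon: 07:28–19:01 = 11 h 33 min
Tue: 08:24–20:24 = 12 h 0 min
Wed: 06:07–17:14 = 11 h 7 min; less 60 min break → 10 h 7 min
Thu: 06:21–17:33 = 11 h 12 min; less 45 min break → 10 h 27 min
Fri: 05:16–15:33 = 10 h 17 min; less 15 min break → 10 h 2 min
Sat: 06:29–11:42 = 5 h 13 min; less 60 min break → 4 h 13 min
Sun: 05:54–13:44 = 7 h 50 min; less 30 min break → 7 h 20 min
Total: 11 h 33 min + 12 h 0 min + 10 h 7 min + 10 h 27 min + 10 h 2 min + 4 h 13 min + 7 h 20 min = 65 h 42 min.

65.70 hours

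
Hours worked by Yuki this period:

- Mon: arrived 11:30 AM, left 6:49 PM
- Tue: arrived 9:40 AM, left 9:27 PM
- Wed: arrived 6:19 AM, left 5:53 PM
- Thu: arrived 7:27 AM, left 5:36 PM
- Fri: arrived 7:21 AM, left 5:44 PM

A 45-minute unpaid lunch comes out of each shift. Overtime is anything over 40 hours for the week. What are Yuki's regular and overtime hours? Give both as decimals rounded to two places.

Regular 40.00 hours, overtime 7.45 hours

Mon: 11:30 AM–6:49 PM = 7 h 19 min; less 45 min break → 6 h 34 min
Tue: 9:40 AM–9:27 PM = 11 h 47 min; less 45 min break → 11 h 2 min
Wed: 6:19 AM–5:53 PM = 11 h 34 min; less 45 min break → 10 h 49 min
Thu: 7:27 AM–5:36 PM = 10 h 9 min; less 45 min break → 9 h 24 min
Fri: 7:21 AM–5:44 PM = 10 h 23 min; less 45 min break → 9 h 38 min
Total worked: 47 h 27 min = 47.45 h.
Threshold 40 h → overtime 7 h 27 min, regular 40 h 0 min.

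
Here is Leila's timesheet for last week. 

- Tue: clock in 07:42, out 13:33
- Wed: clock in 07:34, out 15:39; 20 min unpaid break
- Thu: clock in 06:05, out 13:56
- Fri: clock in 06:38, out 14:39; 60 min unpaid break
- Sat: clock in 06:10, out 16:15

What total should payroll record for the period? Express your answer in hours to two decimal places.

Tue: 07:42–13:33 = 5 h 51 min
Wed: 07:34–15:39 = 8 h 5 min; less 20 min break → 7 h 45 min
Thu: 06:05–13:56 = 7 h 51 min
Fri: 06:38–14:39 = 8 h 1 min; less 60 min break → 7 h 1 min
Sat: 06:10–16:15 = 10 h 5 min
Total: 5 h 51 min + 7 h 45 min + 7 h 51 min + 7 h 1 min + 10 h 5 min = 38 h 33 min.

38.55 hours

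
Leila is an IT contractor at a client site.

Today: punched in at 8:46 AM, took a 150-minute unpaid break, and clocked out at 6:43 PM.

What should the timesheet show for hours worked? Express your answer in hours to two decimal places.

Today: 8:46 AM–6:43 PM = 9 h 57 min; less 150 min break → 7 h 27 min

7.45 hours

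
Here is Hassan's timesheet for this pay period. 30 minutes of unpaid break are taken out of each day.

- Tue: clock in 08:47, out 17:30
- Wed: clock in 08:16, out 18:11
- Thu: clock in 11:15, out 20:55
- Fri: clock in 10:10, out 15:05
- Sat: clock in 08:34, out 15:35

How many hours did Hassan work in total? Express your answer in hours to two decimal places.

Tue: 08:47–17:30 = 8 h 43 min; less 30 min break → 8 h 13 min
Wed: 08:16–18:11 = 9 h 55 min; less 30 min break → 9 h 25 min
Thu: 11:15–20:55 = 9 h 40 min; less 30 min break → 9 h 10 min
Fri: 10:10–15:05 = 4 h 55 min; less 30 min break → 4 h 25 min
Sat: 08:34–15:35 = 7 h 1 min; less 30 min break → 6 h 31 min
Total: 8 h 13 min + 9 h 25 min + 9 h 10 min + 4 h 25 min + 6 h 31 min = 37 h 44 min.

37.73 hours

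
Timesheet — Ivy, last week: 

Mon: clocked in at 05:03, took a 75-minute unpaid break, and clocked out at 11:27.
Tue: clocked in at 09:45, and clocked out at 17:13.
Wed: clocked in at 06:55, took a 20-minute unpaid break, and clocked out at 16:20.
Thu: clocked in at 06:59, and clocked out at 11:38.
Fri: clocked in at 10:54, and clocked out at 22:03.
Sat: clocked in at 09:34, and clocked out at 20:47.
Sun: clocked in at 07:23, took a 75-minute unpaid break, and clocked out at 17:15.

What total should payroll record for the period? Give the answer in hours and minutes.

57 h 20 min

Mon: 05:03–11:27 = 6 h 24 min; less 75 min break → 5 h 9 min
Tue: 09:45–17:13 = 7 h 28 min
Wed: 06:55–16:20 = 9 h 25 min; less 20 min break → 9 h 5 min
Thu: 06:59–11:38 = 4 h 39 min
Fri: 10:54–22:03 = 11 h 9 min
Sat: 09:34–20:47 = 11 h 13 min
Sun: 07:23–17:15 = 9 h 52 min; less 75 min break → 8 h 37 min
Total: 5 h 9 min + 7 h 28 min + 9 h 5 min + 4 h 39 min + 11 h 9 min + 11 h 13 min + 8 h 37 min = 57 h 20 min.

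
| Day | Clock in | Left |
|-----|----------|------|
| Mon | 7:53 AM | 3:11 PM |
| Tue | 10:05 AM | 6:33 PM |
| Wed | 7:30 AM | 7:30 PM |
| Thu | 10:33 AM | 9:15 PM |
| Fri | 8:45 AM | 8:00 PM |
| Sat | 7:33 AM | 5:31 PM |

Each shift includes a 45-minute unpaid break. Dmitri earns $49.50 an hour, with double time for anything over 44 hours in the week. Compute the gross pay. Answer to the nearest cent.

$3285.15

Mon: 7:53 AM–3:11 PM = 7 h 18 min; less 45 min break → 6 h 33 min
Tue: 10:05 AM–6:33 PM = 8 h 28 min; less 45 min break → 7 h 43 min
Wed: 7:30 AM–7:30 PM = 12 h 0 min; less 45 min break → 11 h 15 min
Thu: 10:33 AM–9:15 PM = 10 h 42 min; less 45 min break → 9 h 57 min
Fri: 8:45 AM–8:00 PM = 11 h 15 min; less 45 min break → 10 h 30 min
Sat: 7:33 AM–5:31 PM = 9 h 58 min; less 45 min break → 9 h 13 min
Total worked: 55 h 11 min = 3311 min.
Regular 44 h 0 min = 2640 min at $49.50/h; overtime 11 h 11 min = 671 min at $99.00/h.
Pay = (2640 × $49.50 + 671 × $99.00) ÷ 60 = $3285.15.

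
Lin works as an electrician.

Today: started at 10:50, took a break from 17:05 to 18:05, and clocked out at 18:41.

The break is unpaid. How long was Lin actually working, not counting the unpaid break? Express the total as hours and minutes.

6 h 51 min

Today: 10:50–18:41 = 7 h 51 min; less 60 min break → 6 h 51 min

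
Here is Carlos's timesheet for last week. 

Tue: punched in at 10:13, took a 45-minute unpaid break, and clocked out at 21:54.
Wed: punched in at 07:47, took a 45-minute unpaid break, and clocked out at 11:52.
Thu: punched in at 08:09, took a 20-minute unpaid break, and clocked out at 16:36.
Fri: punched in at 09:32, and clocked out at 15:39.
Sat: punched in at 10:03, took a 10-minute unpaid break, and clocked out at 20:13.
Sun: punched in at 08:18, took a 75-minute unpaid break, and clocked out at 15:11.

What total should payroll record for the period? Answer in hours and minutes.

Tue: 10:13–21:54 = 11 h 41 min; less 45 min break → 10 h 56 min
Wed: 07:47–11:52 = 4 h 5 min; less 45 min break → 3 h 20 min
Thu: 08:09–16:36 = 8 h 27 min; less 20 min break → 8 h 7 min
Fri: 09:32–15:39 = 6 h 7 min
Sat: 10:03–20:13 = 10 h 10 min; less 10 min break → 10 h 0 min
Sun: 08:18–15:11 = 6 h 53 min; less 75 min break → 5 h 38 min
Total: 10 h 56 min + 3 h 20 min + 8 h 7 min + 6 h 7 min + 10 h 0 min + 5 h 38 min = 44 h 8 min.

44 h 8 min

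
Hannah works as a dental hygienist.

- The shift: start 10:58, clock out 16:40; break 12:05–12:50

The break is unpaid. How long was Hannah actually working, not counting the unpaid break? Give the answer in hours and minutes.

4 h 57 min

The shift: 10:58–16:40 = 5 h 42 min; less 45 min break → 4 h 57 min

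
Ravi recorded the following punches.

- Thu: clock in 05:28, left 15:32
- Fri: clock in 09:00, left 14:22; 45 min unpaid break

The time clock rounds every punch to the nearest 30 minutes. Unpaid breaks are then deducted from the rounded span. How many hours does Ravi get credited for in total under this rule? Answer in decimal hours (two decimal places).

Thu: in 05:28→05:30, out 15:32→15:30; 10 h 0 min
Fri: in 09:00→09:00, out 14:22→14:30; 5 h 30 min − 45 min = 4 h 45 min
Total credited: 14 h 45 min.

14.75 hours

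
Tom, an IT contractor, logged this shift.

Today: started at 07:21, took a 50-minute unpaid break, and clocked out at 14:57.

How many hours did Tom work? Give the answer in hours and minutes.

Today: 07:21–14:57 = 7 h 36 min; less 50 min break → 6 h 46 min

6 h 46 min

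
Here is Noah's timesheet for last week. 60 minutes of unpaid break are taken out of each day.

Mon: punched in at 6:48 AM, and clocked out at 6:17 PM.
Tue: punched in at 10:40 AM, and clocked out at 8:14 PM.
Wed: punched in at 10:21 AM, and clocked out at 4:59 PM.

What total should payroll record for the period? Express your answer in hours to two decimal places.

24.68 hours

Mon: 6:48 AM–6:17 PM = 11 h 29 min; less 60 min break → 10 h 29 min
Tue: 10:40 AM–8:14 PM = 9 h 34 min; less 60 min break → 8 h 34 min
Wed: 10:21 AM–4:59 PM = 6 h 38 min; less 60 min break → 5 h 38 min
Total: 10 h 29 min + 8 h 34 min + 5 h 38 min = 24 h 41 min.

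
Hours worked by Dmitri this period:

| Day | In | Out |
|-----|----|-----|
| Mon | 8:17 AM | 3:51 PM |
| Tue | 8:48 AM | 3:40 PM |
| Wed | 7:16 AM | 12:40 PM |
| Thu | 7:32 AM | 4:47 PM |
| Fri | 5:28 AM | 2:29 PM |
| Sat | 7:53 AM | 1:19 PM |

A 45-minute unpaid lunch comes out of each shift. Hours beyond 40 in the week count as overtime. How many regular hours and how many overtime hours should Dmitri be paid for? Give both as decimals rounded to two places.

Mon: 8:17 AM–3:51 PM = 7 h 34 min; less 45 min break → 6 h 49 min
Tue: 8:48 AM–3:40 PM = 6 h 52 min; less 45 min break → 6 h 7 min
Wed: 7:16 AM–12:40 PM = 5 h 24 min; less 45 min break → 4 h 39 min
Thu: 7:32 AM–4:47 PM = 9 h 15 min; less 45 min break → 8 h 30 min
Fri: 5:28 AM–2:29 PM = 9 h 1 min; less 45 min break → 8 h 16 min
Sat: 7:53 AM–1:19 PM = 5 h 26 min; less 45 min break → 4 h 41 min
Total worked: 39 h 2 min = 39.03 h.
Threshold 40 h → overtime 0 h 0 min, regular 39 h 2 min.

Regular 39.03 hours, overtime 0.00 hours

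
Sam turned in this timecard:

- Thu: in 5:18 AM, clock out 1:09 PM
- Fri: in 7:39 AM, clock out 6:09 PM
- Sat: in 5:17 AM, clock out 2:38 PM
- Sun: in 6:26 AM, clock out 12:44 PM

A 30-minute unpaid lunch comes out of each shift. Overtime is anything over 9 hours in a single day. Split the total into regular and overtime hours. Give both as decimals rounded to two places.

Regular 31.00 hours, overtime 1.00 hours

Thu: 5:18 AM–1:09 PM = 7 h 51 min; less 30 min break → 7 h 21 min
Fri: 7:39 AM–6:09 PM = 10 h 30 min; less 30 min break → 10 h 0 min
Sat: 5:17 AM–2:38 PM = 9 h 21 min; less 30 min break → 8 h 51 min
Sun: 6:26 AM–12:44 PM = 6 h 18 min; less 30 min break → 5 h 48 min
Thu reg 7 h 21 min / OT 0 h 0 min; Fri reg 9 h 0 min / OT 1 h 0 min; Sat reg 8 h 51 min / OT 0 h 0 min; Sun reg 5 h 48 min / OT 0 h 0 min.
Totals: regular 31 h 0 min, overtime 1 h 0 min.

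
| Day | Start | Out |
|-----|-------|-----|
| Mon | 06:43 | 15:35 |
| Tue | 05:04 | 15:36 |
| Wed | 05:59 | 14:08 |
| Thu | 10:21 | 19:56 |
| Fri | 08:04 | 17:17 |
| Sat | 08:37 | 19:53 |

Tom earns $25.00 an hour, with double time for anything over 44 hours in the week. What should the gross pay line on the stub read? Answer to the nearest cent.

Mon: 06:43–15:35 = 8 h 52 min
Tue: 05:04–15:36 = 10 h 32 min
Wed: 05:59–14:08 = 8 h 9 min
Thu: 10:21–19:56 = 9 h 35 min
Fri: 08:04–17:17 = 9 h 13 min
Sat: 08:37–19:53 = 11 h 16 min
Total worked: 57 h 37 min = 3457 min.
Regular 44 h 0 min = 2640 min at $25.00/h; overtime 13 h 37 min = 817 min at $50.00/h.
Pay = (2640 × $25.00 + 817 × $50.00) ÷ 60 = $1780.83.

$1780.83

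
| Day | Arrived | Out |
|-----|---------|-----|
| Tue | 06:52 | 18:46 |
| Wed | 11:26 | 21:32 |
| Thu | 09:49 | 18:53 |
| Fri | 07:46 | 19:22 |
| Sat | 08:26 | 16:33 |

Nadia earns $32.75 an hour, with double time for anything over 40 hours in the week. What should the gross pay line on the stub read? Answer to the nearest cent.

Tue: 06:52–18:46 = 11 h 54 min
Wed: 11:26–21:32 = 10 h 6 min
Thu: 09:49–18:53 = 9 h 4 min
Fri: 07:46–19:22 = 11 h 36 min
Sat: 08:26–16:33 = 8 h 7 min
Total worked: 50 h 47 min = 3047 min.
Regular 40 h 0 min = 2400 min at $32.75/h; overtime 10 h 47 min = 647 min at $65.50/h.
Pay = (2400 × $32.75 + 647 × $65.50) ÷ 60 = $2016.31.

$2016.31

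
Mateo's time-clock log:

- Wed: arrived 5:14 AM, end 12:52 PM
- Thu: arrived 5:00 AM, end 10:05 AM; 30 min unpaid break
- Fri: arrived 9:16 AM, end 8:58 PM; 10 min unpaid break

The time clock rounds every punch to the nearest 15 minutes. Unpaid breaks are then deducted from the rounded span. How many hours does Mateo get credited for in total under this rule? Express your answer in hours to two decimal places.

23.58 hours

Wed: in 5:14 AM→5:15 AM, out 12:52 PM→12:45 PM; 7 h 30 min
Thu: in 5:00 AM→5:00 AM, out 10:05 AM→10:00 AM; 5 h 0 min − 30 min = 4 h 30 min
Fri: in 9:16 AM→9:15 AM, out 8:58 PM→9:00 PM; 11 h 45 min − 10 min = 11 h 35 min
Total credited: 23 h 35 min.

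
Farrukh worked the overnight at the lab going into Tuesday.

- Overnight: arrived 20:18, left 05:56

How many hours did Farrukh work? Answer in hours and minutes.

Overnight: 20:18 → midnight = 3 h 42 min; midnight → 05:56 = 5 h 56 min; span 9 h 38 min

9 h 38 min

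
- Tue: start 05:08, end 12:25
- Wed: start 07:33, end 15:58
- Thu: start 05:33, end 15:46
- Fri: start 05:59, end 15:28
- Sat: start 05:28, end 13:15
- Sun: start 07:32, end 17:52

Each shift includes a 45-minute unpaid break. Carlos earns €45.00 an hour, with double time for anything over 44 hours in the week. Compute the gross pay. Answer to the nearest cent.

€2431.50

Tue: 05:08–12:25 = 7 h 17 min; less 45 min break → 6 h 32 min
Wed: 07:33–15:58 = 8 h 25 min; less 45 min break → 7 h 40 min
Thu: 05:33–15:46 = 10 h 13 min; less 45 min break → 9 h 28 min
Fri: 05:59–15:28 = 9 h 29 min; less 45 min break → 8 h 44 min
Sat: 05:28–13:15 = 7 h 47 min; less 45 min break → 7 h 2 min
Sun: 07:32–17:52 = 10 h 20 min; less 45 min break → 9 h 35 min
Total worked: 49 h 1 min = 2941 min.
Regular 44 h 0 min = 2640 min at €45.00/h; overtime 5 h 1 min = 301 min at €90.00/h.
Pay = (2640 × €45.00 + 301 × €90.00) ÷ 60 = €2431.50.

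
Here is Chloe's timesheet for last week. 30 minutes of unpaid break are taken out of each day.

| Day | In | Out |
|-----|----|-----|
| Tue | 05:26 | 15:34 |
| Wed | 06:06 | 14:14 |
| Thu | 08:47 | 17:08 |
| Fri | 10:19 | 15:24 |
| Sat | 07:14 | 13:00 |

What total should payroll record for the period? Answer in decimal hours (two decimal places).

34.97 hours

Tue: 05:26–15:34 = 10 h 8 min; less 30 min break → 9 h 38 min
Wed: 06:06–14:14 = 8 h 8 min; less 30 min break → 7 h 38 min
Thu: 08:47–17:08 = 8 h 21 min; less 30 min break → 7 h 51 min
Fri: 10:19–15:24 = 5 h 5 min; less 30 min break → 4 h 35 min
Sat: 07:14–13:00 = 5 h 46 min; less 30 min break → 5 h 16 min
Total: 9 h 38 min + 7 h 38 min + 7 h 51 min + 4 h 35 min + 5 h 16 min = 34 h 58 min.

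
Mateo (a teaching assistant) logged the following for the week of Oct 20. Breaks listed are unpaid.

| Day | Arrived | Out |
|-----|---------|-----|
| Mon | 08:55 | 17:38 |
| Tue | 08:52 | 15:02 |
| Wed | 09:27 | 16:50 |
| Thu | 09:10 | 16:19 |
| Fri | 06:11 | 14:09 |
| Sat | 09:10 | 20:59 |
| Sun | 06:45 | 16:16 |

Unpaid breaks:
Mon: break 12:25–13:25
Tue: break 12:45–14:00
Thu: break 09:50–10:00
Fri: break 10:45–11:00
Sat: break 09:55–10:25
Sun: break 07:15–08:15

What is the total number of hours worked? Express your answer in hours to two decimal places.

Mon: 08:55–17:38 = 8 h 43 min; less 60 min break → 7 h 43 min
Tue: 08:52–15:02 = 6 h 10 min; less 75 min break → 4 h 55 min
Wed: 09:27–16:50 = 7 h 23 min
Thu: 09:10–16:19 = 7 h 9 min; less 10 min break → 6 h 59 min
Fri: 06:11–14:09 = 7 h 58 min; less 15 min break → 7 h 43 min
Sat: 09:10–20:59 = 11 h 49 min; less 30 min break → 11 h 19 min
Sun: 06:45–16:16 = 9 h 31 min; less 60 min break → 8 h 31 min
Total: 7 h 43 min + 4 h 55 min + 7 h 23 min + 6 h 59 min + 7 h 43 min + 11 h 19 min + 8 h 31 min = 54 h 33 min.

54.55 hours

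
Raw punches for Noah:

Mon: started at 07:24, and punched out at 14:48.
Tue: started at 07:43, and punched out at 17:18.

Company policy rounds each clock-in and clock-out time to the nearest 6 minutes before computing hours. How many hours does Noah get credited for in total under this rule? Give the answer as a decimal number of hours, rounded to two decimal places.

Mon: in 07:24→07:24, out 14:48→14:48; 7 h 24 min
Tue: in 07:43→07:42, out 17:18→17:18; 9 h 36 min
Total credited: 17 h 0 min.

17.00 hours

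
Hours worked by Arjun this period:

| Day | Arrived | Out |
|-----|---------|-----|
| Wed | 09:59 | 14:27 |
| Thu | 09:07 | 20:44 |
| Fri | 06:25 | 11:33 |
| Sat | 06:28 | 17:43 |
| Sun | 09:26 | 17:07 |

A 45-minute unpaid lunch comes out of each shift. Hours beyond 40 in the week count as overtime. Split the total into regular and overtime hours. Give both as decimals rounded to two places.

Regular 36.40 hours, overtime 0.00 hours

Wed: 09:59–14:27 = 4 h 28 min; less 45 min break → 3 h 43 min
Thu: 09:07–20:44 = 11 h 37 min; less 45 min break → 10 h 52 min
Fri: 06:25–11:33 = 5 h 8 min; less 45 min break → 4 h 23 min
Sat: 06:28–17:43 = 11 h 15 min; less 45 min break → 10 h 30 min
Sun: 09:26–17:07 = 7 h 41 min; less 45 min break → 6 h 56 min
Total worked: 36 h 24 min = 36.40 h.
Threshold 40 h → overtime 0 h 0 min, regular 36 h 24 min.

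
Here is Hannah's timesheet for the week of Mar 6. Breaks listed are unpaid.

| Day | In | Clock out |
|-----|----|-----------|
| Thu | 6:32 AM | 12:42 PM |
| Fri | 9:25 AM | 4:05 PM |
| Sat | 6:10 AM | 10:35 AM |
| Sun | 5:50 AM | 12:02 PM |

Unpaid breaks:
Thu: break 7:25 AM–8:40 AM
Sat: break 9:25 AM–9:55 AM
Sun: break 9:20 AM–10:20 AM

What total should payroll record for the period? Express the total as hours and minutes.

Thu: 6:32 AM–12:42 PM = 6 h 10 min; less 75 min break → 4 h 55 min
Fri: 9:25 AM–4:05 PM = 6 h 40 min
Sat: 6:10 AM–10:35 AM = 4 h 25 min; less 30 min break → 3 h 55 min
Sun: 5:50 AM–12:02 PM = 6 h 12 min; less 60 min break → 5 h 12 min
Total: 4 h 55 min + 6 h 40 min + 3 h 55 min + 5 h 12 min = 20 h 42 min.

20 h 42 min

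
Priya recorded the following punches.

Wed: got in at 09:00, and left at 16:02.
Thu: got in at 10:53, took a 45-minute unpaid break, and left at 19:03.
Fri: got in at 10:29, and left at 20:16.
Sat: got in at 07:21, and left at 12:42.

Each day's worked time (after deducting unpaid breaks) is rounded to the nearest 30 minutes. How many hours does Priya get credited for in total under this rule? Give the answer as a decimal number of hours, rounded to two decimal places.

Wed: 09:00–16:02 = 7 h 2 min → rounds to 7 h 0 min
Thu: 10:53–19:03 = 8 h 10 min − 45 min = 7 h 25 min → rounds to 7 h 30 min
Fri: 10:29–20:16 = 9 h 47 min → rounds to 10 h 0 min
Sat: 07:21–12:42 = 5 h 21 min → rounds to 5 h 30 min
Total credited: 30 h 0 min.

30.00 hours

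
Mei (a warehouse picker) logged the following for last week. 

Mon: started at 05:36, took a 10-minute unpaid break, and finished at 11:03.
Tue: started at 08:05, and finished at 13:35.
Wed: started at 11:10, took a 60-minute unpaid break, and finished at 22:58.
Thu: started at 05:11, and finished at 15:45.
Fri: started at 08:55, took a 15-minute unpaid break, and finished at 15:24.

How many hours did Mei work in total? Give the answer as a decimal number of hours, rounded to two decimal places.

38.38 hours

Mon: 05:36–11:03 = 5 h 27 min; less 10 min break → 5 h 17 min
Tue: 08:05–13:35 = 5 h 30 min
Wed: 11:10–22:58 = 11 h 48 min; less 60 min break → 10 h 48 min
Thu: 05:11–15:45 = 10 h 34 min
Fri: 08:55–15:24 = 6 h 29 min; less 15 min break → 6 h 14 min
Total: 5 h 17 min + 5 h 30 min + 10 h 48 min + 10 h 34 min + 6 h 14 min = 38 h 23 min.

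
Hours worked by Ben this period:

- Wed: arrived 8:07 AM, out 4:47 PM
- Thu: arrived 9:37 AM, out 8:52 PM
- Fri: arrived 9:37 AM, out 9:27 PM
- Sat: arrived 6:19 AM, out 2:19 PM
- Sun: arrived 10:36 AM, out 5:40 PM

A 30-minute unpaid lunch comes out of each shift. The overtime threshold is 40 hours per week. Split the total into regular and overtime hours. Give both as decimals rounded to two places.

Regular 40.00 hours, overtime 4.32 hours

Wed: 8:07 AM–4:47 PM = 8 h 40 min; less 30 min break → 8 h 10 min
Thu: 9:37 AM–8:52 PM = 11 h 15 min; less 30 min break → 10 h 45 min
Fri: 9:37 AM–9:27 PM = 11 h 50 min; less 30 min break → 11 h 20 min
Sat: 6:19 AM–2:19 PM = 8 h 0 min; less 30 min break → 7 h 30 min
Sun: 10:36 AM–5:40 PM = 7 h 4 min; less 30 min break → 6 h 34 min
Total worked: 44 h 19 min = 44.32 h.
Threshold 40 h → overtime 4 h 19 min, regular 40 h 0 min.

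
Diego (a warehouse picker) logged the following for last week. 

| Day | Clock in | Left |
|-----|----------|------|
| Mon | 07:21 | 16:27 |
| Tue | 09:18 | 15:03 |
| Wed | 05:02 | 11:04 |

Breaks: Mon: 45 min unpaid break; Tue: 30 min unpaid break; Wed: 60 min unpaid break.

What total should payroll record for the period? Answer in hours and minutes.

18 h 38 min

Mon: 07:21–16:27 = 9 h 6 min; less 45 min break → 8 h 21 min
Tue: 09:18–15:03 = 5 h 45 min; less 30 min break → 5 h 15 min
Wed: 05:02–11:04 = 6 h 2 min; less 60 min break → 5 h 2 min
Total: 8 h 21 min + 5 h 15 min + 5 h 2 min = 18 h 38 min.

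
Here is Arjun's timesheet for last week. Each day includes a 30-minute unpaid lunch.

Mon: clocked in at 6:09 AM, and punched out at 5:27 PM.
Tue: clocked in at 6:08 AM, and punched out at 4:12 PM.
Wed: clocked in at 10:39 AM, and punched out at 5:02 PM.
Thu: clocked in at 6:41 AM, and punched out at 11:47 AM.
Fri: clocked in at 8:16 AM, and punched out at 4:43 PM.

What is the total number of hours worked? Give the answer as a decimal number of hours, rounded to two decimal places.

38.80 hours

Mon: 6:09 AM–5:27 PM = 11 h 18 min; less 30 min break → 10 h 48 min
Tue: 6:08 AM–4:12 PM = 10 h 4 min; less 30 min break → 9 h 34 min
Wed: 10:39 AM–5:02 PM = 6 h 23 min; less 30 min break → 5 h 53 min
Thu: 6:41 AM–11:47 AM = 5 h 6 min; less 30 min break → 4 h 36 min
Fri: 8:16 AM–4:43 PM = 8 h 27 min; less 30 min break → 7 h 57 min
Total: 10 h 48 min + 9 h 34 min + 5 h 53 min + 4 h 36 min + 7 h 57 min = 38 h 48 min.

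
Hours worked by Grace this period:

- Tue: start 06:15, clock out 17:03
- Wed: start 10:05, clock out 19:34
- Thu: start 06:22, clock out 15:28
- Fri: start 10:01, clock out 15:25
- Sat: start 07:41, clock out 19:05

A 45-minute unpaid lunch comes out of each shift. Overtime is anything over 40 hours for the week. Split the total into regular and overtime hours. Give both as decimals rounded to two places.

Regular 40.00 hours, overtime 2.43 hours

Tue: 06:15–17:03 = 10 h 48 min; less 45 min break → 10 h 3 min
Wed: 10:05–19:34 = 9 h 29 min; less 45 min break → 8 h 44 min
Thu: 06:22–15:28 = 9 h 6 min; less 45 min break → 8 h 21 min
Fri: 10:01–15:25 = 5 h 24 min; less 45 min break → 4 h 39 min
Sat: 07:41–19:05 = 11 h 24 min; less 45 min break → 10 h 39 min
Total worked: 42 h 26 min = 42.43 h.
Threshold 40 h → overtime 2 h 26 min, regular 40 h 0 min.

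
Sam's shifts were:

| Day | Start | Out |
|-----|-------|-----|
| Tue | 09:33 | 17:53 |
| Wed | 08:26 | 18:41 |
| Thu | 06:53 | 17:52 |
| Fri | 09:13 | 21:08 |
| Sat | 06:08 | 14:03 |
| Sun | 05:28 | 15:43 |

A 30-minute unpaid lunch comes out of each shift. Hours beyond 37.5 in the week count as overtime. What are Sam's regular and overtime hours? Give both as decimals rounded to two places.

Tue: 09:33–17:53 = 8 h 20 min; less 30 min break → 7 h 50 min
Wed: 08:26–18:41 = 10 h 15 min; less 30 min break → 9 h 45 min
Thu: 06:53–17:52 = 10 h 59 min; less 30 min break → 10 h 29 min
Fri: 09:13–21:08 = 11 h 55 min; less 30 min break → 11 h 25 min
Sat: 06:08–14:03 = 7 h 55 min; less 30 min break → 7 h 25 min
Sun: 05:28–15:43 = 10 h 15 min; less 30 min break → 9 h 45 min
Total worked: 56 h 39 min = 56.65 h.
Threshold 37.5 h → overtime 19 h 9 min, regular 37 h 30 min.

Regular 37.50 hours, overtime 19.15 hours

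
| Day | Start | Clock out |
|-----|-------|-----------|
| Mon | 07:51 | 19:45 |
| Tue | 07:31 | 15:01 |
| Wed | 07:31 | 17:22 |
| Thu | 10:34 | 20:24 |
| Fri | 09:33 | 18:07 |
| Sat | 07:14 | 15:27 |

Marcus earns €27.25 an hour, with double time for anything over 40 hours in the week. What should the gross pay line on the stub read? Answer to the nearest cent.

€1954.73

Mon: 07:51–19:45 = 11 h 54 min
Tue: 07:31–15:01 = 7 h 30 min
Wed: 07:31–17:22 = 9 h 51 min
Thu: 10:34–20:24 = 9 h 50 min
Fri: 09:33–18:07 = 8 h 34 min
Sat: 07:14–15:27 = 8 h 13 min
Total worked: 55 h 52 min = 3352 min.
Regular 40 h 0 min = 2400 min at €27.25/h; overtime 15 h 52 min = 952 min at €54.50/h.
Pay = (2400 × €27.25 + 952 × €54.50) ÷ 60 = €1954.73.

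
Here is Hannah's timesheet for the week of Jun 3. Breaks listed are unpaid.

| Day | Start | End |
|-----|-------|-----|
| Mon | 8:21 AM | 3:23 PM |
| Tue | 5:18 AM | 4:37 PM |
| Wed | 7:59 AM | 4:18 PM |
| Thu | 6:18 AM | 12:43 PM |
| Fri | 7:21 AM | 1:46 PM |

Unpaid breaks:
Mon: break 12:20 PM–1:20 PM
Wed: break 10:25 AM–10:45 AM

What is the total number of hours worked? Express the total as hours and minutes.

38 h 10 min

Mon: 8:21 AM–3:23 PM = 7 h 2 min; less 60 min break → 6 h 2 min
Tue: 5:18 AM–4:37 PM = 11 h 19 min
Wed: 7:59 AM–4:18 PM = 8 h 19 min; less 20 min break → 7 h 59 min
Thu: 6:18 AM–12:43 PM = 6 h 25 min
Fri: 7:21 AM–1:46 PM = 6 h 25 min
Total: 6 h 2 min + 11 h 19 min + 7 h 59 min + 6 h 25 min + 6 h 25 min = 38 h 10 min.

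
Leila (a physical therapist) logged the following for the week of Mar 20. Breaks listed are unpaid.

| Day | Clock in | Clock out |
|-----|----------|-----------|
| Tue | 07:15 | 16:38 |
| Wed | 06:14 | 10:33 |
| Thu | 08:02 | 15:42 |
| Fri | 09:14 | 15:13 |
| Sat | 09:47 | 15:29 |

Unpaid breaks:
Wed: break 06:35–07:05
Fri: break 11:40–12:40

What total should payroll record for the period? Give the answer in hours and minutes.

31 h 33 min

Tue: 07:15–16:38 = 9 h 23 min
Wed: 06:14–10:33 = 4 h 19 min; less 30 min break → 3 h 49 min
Thu: 08:02–15:42 = 7 h 40 min
Fri: 09:14–15:13 = 5 h 59 min; less 60 min break → 4 h 59 min
Sat: 09:47–15:29 = 5 h 42 min
Total: 9 h 23 min + 3 h 49 min + 7 h 40 min + 4 h 59 min + 5 h 42 min = 31 h 33 min.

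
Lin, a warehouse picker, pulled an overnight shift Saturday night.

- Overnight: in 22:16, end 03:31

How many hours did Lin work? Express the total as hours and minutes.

Overnight: 22:16 → midnight = 1 h 44 min; midnight → 03:31 = 3 h 31 min; span 5 h 15 min

5 h 15 min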